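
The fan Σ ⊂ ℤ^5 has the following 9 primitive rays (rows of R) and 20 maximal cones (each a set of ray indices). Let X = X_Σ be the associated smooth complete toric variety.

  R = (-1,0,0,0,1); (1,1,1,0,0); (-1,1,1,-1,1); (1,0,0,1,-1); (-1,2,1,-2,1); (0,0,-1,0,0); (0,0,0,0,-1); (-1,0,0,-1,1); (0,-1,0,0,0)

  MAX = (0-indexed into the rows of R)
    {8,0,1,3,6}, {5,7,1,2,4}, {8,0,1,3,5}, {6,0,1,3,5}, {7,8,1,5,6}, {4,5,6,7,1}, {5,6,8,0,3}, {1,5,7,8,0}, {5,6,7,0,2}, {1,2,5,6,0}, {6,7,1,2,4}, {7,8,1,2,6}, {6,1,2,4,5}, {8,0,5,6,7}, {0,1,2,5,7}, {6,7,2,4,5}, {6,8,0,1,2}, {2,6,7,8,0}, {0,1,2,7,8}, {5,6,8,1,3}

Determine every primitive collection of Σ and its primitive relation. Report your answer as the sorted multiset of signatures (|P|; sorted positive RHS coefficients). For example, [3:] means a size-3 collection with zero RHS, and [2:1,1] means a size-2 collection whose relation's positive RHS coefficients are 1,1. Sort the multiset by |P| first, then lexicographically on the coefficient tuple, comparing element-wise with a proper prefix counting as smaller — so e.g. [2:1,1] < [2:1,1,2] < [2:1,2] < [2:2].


Minimal non-faces — 9 found among 9 rays, 20 max cones:

  {3,7}:  v_{3} + v_{7} = 0  ⇒ sig = [2:]
  {2,3}:  v_{2} + v_{3} = v_{0} + v_{1} + v_{6}  ⇒ sig = [2:1,1,1]
  {3,4}:  v_{3} + v_{4} = v_{1} + v_{2} + v_{5} + v_{6}  ⇒ sig = [2:1,1,1,1]
  {4,8}:  v_{4} + v_{8} = v_{1} + v_{6} + 2·v_{7}  ⇒ sig = [2:1,1,2]
  {0,4}:  v_{0} + v_{4} = 2·v_{2} + v_{5}  ⇒ sig = [2:1,2]
  {2,5,8}:  v_{2} + v_{5} + v_{8} = v_{7}  ⇒ sig = [3:1]
  {0,1,6,7}:  v_{0} + v_{1} + v_{6} + v_{7} = v_{2}  ⇒ sig = [4:1]
  {0,1,5,6,8}:  v_{0} + v_{1} + v_{5} + v_{6} + v_{8} = 0  ⇒ sig = [5:]
  {1,2,5,6,7}:  v_{1} + v_{2} + v_{5} + v_{6} + v_{7} = v_{4}  ⇒ sig = [5:1]

Signatures (|P|; sorted positive RHS coefficients), sorted:
[[2:], [2:1,1,1], [2:1,1,1,1], [2:1,1,2], [2:1,2], [3:1], [4:1], [5:], [5:1]]


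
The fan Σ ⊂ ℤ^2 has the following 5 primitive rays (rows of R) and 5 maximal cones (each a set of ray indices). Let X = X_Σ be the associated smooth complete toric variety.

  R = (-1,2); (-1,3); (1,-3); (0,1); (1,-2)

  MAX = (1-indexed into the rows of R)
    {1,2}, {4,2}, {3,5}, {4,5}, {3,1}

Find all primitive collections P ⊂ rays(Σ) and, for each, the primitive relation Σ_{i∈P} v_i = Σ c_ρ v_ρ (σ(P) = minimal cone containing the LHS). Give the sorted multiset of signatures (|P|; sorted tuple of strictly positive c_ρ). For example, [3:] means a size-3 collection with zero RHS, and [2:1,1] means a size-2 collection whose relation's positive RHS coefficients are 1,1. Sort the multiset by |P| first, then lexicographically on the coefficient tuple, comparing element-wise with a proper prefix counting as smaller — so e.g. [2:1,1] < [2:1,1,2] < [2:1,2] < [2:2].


5 collections generate NE(X_Σ); each relation:

  P = {1,5}:  v_{1} + v_{5} = 0  so sig = [2:]
  P = {2,3}:  v_{2} + v_{3} = 0  so sig = [2:]
  P = {1,4}:  v_{1} + v_{4} = v_{2}  so sig = [2:1]
  P = {2,5}:  v_{2} + v_{5} = v_{4}  so sig = [2:1]
  P = {3,4}:  v_{3} + v_{4} = v_{5}  so sig = [2:1]

Hence PRS(X_Σ) =
[[2:], [2:], [2:1], [2:1], [2:1]]


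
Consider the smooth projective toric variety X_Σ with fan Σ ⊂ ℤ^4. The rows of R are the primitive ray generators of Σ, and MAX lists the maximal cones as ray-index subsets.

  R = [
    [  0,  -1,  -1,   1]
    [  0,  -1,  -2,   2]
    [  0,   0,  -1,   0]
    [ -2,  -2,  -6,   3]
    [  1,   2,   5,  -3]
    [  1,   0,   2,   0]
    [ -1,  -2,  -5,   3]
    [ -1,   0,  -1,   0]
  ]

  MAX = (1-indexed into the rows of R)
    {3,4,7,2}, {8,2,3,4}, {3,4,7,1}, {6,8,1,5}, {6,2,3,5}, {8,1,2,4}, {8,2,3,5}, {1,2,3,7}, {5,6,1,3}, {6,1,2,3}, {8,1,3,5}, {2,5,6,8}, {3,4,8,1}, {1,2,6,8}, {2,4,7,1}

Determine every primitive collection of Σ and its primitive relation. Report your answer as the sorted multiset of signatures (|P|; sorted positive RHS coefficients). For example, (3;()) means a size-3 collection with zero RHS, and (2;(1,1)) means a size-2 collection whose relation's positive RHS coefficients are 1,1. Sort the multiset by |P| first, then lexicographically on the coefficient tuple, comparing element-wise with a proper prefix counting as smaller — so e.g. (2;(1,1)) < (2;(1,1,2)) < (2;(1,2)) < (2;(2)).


Minimal non-faces — 9 found among 8 rays, 15 max cones:

  • {5,7}:  v_{5} + v_{7} = 0  ⟹  sig = (2;())
  • {4,5}:  v_{4} + v_{5} = v_{8}  ⟹  sig = (2;(1))
  • {7,8}:  v_{7} + v_{8} = v_{4}  ⟹  sig = (2;(1))
  • {6,7}:  v_{6} + v_{7} = v_{1} + v_{2}  ⟹  sig = (2;(1,1))
  • {4,6}:  v_{4} + v_{6} = v_{1} + v_{2} + v_{8}  ⟹  sig = (2;(1,1,1))
  • {3,6,8}:  v_{3} + v_{6} + v_{8} = 0  ⟹  sig = (3;())
  • {1,2,5}:  v_{1} + v_{2} + v_{5} = v_{6}  ⟹  sig = (3;(1))
  • {1,2,3,8}:  v_{1} + v_{2} + v_{3} + v_{8} = v_{7}  ⟹  sig = (4;(1))
  • {1,2,3,4}:  v_{1} + v_{2} + v_{3} + v_{4} = 2·v_{7}  ⟹  sig = (4;(2))

Signatures (|P|; sorted positive RHS coefficients), sorted:
[(2;()), (2;(1)), (2;(1)), (2;(1,1)), (2;(1,1,1)), (3;()), (3;(1)), (4;(1)), (4;(2))]


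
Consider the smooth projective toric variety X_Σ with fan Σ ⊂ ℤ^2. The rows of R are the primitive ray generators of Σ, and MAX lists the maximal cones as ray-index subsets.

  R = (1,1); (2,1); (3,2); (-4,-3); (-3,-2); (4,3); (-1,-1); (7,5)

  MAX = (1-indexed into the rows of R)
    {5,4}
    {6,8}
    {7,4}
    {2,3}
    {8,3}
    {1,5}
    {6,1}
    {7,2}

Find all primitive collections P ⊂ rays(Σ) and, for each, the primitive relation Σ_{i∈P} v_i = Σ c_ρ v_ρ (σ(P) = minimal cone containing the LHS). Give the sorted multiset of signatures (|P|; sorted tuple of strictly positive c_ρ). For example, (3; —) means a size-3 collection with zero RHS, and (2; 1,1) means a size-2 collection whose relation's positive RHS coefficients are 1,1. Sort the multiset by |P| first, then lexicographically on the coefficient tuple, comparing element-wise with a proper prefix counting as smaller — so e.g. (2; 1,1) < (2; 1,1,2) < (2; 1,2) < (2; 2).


Σ has 20 primitive collections:

  • {1,7}:  v_{1} + v_{7} = 0  ⇒ sig = (2; —)
  • {3,5}:  v_{3} + v_{5} = 0  ⇒ sig = (2; —)
  • {4,6}:  v_{4} + v_{6} = 0  ⇒ sig = (2; —)
  • {1,2}:  v_{1} + v_{2} = v_{3}  ⇒ sig = (2; 1)
  • {1,3}:  v_{1} + v_{3} = v_{6}  ⇒ sig = (2; 1)
  • {1,4}:  v_{1} + v_{4} = v_{5}  ⇒ sig = (2; 1)
  • {2,5}:  v_{2} + v_{5} = v_{7}  ⇒ sig = (2; 1)
  • {3,4}:  v_{3} + v_{4} = v_{7}  ⇒ sig = (2; 1)
  • {3,6}:  v_{3} + v_{6} = v_{8}  ⇒ sig = (2; 1)
  • {3,7}:  v_{3} + v_{7} = v_{2}  ⇒ sig = (2; 1)
  • {4,8}:  v_{4} + v_{8} = v_{3}  ⇒ sig = (2; 1)
  • {5,6}:  v_{5} + v_{6} = v_{1}  ⇒ sig = (2; 1)
  • {5,7}:  v_{5} + v_{7} = v_{4}  ⇒ sig = (2; 1)
  • {5,8}:  v_{5} + v_{8} = v_{6}  ⇒ sig = (2; 1)
  • {6,7}:  v_{6} + v_{7} = v_{3}  ⇒ sig = (2; 1)
  • {1,8}:  v_{1} + v_{8} = 2·v_{6}  ⇒ sig = (2; 2)
  • {2,4}:  v_{2} + v_{4} = 2·v_{7}  ⇒ sig = (2; 2)
  • {2,6}:  v_{2} + v_{6} = 2·v_{3}  ⇒ sig = (2; 2)
  • {7,8}:  v_{7} + v_{8} = 2·v_{3}  ⇒ sig = (2; 2)
  • {2,8}:  v_{2} + v_{8} = 3·v_{3}  ⇒ sig = (2; 3)

so the primitive-relation signature multiset is
    |P|=2: 20 collections, coeffs (), (), (), (1), (1), (1), (1), (1), (1), (1), (1), (1), (1), (1), (1), (2), (2), (2), (2), (3)


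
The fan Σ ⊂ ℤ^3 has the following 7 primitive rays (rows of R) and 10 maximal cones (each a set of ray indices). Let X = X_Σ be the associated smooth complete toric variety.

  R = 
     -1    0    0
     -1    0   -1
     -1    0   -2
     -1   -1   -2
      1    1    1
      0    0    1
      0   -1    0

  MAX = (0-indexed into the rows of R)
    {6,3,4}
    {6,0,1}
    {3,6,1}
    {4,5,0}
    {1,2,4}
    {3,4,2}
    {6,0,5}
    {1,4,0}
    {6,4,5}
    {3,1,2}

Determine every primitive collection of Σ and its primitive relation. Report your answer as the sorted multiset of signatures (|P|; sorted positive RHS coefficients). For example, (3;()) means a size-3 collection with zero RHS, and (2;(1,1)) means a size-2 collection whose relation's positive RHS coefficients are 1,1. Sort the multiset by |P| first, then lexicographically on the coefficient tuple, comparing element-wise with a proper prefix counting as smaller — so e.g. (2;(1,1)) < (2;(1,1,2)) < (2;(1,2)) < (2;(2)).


Minimal non-faces — 9 found among 7 rays, 10 max cones:

  • {1,5}:  v_{1} + v_{5} = v_{0} ; sig = (2;(1))
  • {2,5}:  v_{2} + v_{5} = v_{1} ; sig = (2;(1))
  • {2,6}:  v_{2} + v_{6} = v_{3} ; sig = (2;(1))
  • {3,5}:  v_{3} + v_{5} = v_{1} + v_{6} ; sig = (2;(1,1))
  • {0,3}:  v_{0} + v_{3} = 2·v_{1} + v_{6} ; sig = (2;(1,2))
  • {0,2}:  v_{0} + v_{2} = 2·v_{1} ; sig = (2;(2))
  • {1,4,6}:  v_{1} + v_{4} + v_{6} = 0 ; sig = (3;())
  • {0,4,6}:  v_{0} + v_{4} + v_{6} = v_{5} ; sig = (3;(1))
  • {1,3,4}:  v_{1} + v_{3} + v_{4} = v_{2} ; sig = (3;(1))

so the primitive-relation signature multiset is
    |P|=2: 6 collections, coeffs (1), (1), (1), (1,1), (1,2), (2)
    |P|=3: 3 collections, coeffs (), (1), (1)


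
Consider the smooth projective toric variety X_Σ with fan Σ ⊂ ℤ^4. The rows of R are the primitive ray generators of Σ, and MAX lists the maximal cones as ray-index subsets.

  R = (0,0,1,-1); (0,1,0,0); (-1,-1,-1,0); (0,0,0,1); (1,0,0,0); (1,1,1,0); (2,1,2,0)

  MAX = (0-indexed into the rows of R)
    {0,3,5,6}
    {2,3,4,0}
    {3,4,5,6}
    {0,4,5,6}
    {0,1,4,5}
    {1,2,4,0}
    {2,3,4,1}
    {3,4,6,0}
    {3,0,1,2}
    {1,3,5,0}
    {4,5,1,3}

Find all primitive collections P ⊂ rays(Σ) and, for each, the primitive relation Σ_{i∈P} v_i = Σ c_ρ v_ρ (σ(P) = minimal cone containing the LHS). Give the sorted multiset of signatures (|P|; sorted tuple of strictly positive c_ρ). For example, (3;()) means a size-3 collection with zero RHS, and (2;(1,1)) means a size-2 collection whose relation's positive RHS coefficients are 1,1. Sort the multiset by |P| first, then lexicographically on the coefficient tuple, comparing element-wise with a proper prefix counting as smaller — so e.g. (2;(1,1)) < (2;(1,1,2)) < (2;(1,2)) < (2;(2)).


Primitive collections (5):

  P = {2,5}:  v_{2} + v_{5} = 0  ⇒ sig = (2;())
  P = {2,6}:  v_{2} + v_{6} = v_{0} + v_{3} + v_{4}  ⇒ sig = (2;(1,1,1))
  P = {1,6}:  v_{1} + v_{6} = 2·v_{5}  ⇒ sig = (2;(2))
  P = {0,1,3,4}:  v_{0} + v_{1} + v_{3} + v_{4} = v_{5}  ⇒ sig = (4;(1))
  P = {0,3,4,5}:  v_{0} + v_{3} + v_{4} + v_{5} = v_{6}  ⇒ sig = (4;(1))

Sorted signature multiset PRS(X):
    (2;())
    (2;(1,1,1))
    (2;(2))
    (4;(1))
    (4;(1))


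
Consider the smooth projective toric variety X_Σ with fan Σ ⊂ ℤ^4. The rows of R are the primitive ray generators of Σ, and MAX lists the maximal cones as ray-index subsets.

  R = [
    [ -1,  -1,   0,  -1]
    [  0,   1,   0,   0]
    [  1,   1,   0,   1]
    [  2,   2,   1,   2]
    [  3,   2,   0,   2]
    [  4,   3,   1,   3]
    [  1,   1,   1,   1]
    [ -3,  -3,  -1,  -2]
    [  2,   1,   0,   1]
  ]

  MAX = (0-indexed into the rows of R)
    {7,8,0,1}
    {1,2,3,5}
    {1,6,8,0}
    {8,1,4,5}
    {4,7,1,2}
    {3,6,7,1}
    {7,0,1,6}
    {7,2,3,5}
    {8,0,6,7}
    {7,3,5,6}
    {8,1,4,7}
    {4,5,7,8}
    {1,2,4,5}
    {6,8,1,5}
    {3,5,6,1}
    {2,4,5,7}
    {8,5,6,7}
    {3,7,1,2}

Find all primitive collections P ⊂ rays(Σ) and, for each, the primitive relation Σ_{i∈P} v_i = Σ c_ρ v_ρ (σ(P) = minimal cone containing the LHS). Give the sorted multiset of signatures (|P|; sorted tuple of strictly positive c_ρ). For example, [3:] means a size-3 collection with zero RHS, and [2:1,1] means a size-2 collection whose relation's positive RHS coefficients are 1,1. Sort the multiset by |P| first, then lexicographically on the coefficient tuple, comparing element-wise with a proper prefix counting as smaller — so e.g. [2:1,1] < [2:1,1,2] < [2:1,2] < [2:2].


Δ(Σ) — 9 vertices, 11 min non-faces:

  P={0,2}:  v_{0} + v_{2} = 0 ; sig = [2:]
  P={0,3}:  v_{0} + v_{3} = v_{6} ; sig = [2:1]
  P={0,4}:  v_{0} + v_{4} = v_{8} ; sig = [2:1]
  P={2,6}:  v_{2} + v_{6} = v_{3} ; sig = [2:1]
  P={2,8}:  v_{2} + v_{8} = v_{4} ; sig = [2:1]
  P={3,8}:  v_{3} + v_{8} = v_{5} ; sig = [2:1]
  P={4,6}:  v_{4} + v_{6} = v_{5} ; sig = [2:1]
  P={0,5}:  v_{0} + v_{5} = v_{6} + v_{8} ; sig = [2:1,1]
  P={3,4}:  v_{3} + v_{4} = v_{2} + v_{5} ; sig = [2:1,1]
  P={1,5,7}:  v_{1} + v_{5} + v_{7} = v_{2} ; sig = [3:1]
  P={1,6,7,8}:  v_{1} + v_{6} + v_{7} + v_{8} = 0 ; sig = [4:]

so the primitive-relation signature multiset is
    |P|=2: 9 collections, coeffs (), (1), (1), (1), (1), (1), (1), (1,1), (1,1)
    |P|=3: 1 collection, coeffs (1)
    |P|=4: 1 collection, coeffs ()


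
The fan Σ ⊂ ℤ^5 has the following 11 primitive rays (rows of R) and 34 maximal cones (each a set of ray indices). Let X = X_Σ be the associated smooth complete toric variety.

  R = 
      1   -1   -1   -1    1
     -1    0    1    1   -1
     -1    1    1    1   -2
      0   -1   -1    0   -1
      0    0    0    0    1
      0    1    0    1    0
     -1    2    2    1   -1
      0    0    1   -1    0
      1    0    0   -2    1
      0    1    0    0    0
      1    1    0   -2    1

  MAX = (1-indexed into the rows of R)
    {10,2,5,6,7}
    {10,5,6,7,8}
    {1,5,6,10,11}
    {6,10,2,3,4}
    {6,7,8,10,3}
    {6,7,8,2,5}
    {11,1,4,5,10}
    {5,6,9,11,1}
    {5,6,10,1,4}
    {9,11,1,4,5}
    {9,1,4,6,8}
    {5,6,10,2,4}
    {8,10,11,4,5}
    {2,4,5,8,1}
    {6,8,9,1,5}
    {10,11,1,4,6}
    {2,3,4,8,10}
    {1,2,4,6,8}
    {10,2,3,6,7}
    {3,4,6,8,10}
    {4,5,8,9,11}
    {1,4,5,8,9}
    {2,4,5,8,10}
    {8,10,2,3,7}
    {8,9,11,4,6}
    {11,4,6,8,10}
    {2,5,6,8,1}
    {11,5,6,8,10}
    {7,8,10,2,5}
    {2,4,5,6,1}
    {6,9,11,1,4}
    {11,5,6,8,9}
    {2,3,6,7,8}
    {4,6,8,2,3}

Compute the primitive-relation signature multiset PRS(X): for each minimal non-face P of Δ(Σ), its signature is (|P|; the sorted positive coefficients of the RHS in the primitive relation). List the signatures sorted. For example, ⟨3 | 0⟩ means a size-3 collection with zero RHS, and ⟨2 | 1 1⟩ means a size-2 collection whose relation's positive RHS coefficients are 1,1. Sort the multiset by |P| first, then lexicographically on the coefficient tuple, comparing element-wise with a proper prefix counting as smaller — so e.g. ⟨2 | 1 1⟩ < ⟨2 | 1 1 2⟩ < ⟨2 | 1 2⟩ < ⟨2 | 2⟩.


18 minimal non-faces of Δ(Σ) (on 11 rays):

  {2,9}:  v_{2} + v_{9} = v_{8}  →  sig = ⟨2 | 1⟩
  {4,7}:  v_{4} + v_{7} = v_{3}  →  sig = ⟨2 | 1⟩
  {9,10}:  v_{9} + v_{10} = v_{11}  →  sig = ⟨2 | 1⟩
  {1,7}:  v_{1} + v_{7} = v_{6} + v_{8}  →  sig = ⟨2 | 1 1⟩
  {2,11}:  v_{2} + v_{11} = v_{8} + v_{10}  →  sig = ⟨2 | 1 1⟩
  {3,5}:  v_{3} + v_{5} = v_{2} + v_{10}  →  sig = ⟨2 | 1 1⟩
  {1,3}:  v_{1} + v_{3} = v_{4} + v_{6} + v_{8}  →  sig = ⟨2 | 1 1 1⟩
  {3,9}:  v_{3} + v_{9} = v_{4} + v_{6} + 2·v_{8} + v_{10}  →  sig = ⟨2 | 1 1 1 2⟩
  {7,9}:  v_{7} + v_{9} = v_{6} + 2·v_{8} + v_{10}  →  sig = ⟨2 | 1 1 2⟩
  {3,11}:  v_{3} + v_{11} = v_{4} + v_{6} + 2·v_{8} + 2·v_{10}  →  sig = ⟨2 | 1 1 2 2⟩
  {7,11}:  v_{7} + v_{11} = v_{6} + 2·v_{8} + 2·v_{10}  →  sig = ⟨2 | 1 2 2⟩
  {1,2,10}:  v_{1} + v_{2} + v_{10} = 0  →  sig = ⟨3 | 0⟩
  {1,8,10}:  v_{1} + v_{8} + v_{10} = v_{9}  →  sig = ⟨3 | 1⟩
  {1,8,11}:  v_{1} + v_{8} + v_{11} = 2·v_{9}  →  sig = ⟨3 | 2⟩
  {4,5,6,8}:  v_{4} + v_{5} + v_{6} + v_{8} = 0  →  sig = ⟨4 | 0⟩
  {2,6,8,10}:  v_{2} + v_{6} + v_{8} + v_{10} = v_{7}  →  sig = ⟨4 | 1⟩
  {4,5,6,9}:  v_{4} + v_{5} + v_{6} + v_{9} = v_{1} + v_{10}  →  sig = ⟨4 | 1 1⟩
  {4,5,6,11}:  v_{4} + v_{5} + v_{6} + v_{11} = v_{1} + 2·v_{10}  →  sig = ⟨4 | 1 2⟩

so the primitive-relation signature multiset is
[⟨2 | 1⟩, ⟨2 | 1⟩, ⟨2 | 1⟩, ⟨2 | 1 1⟩, ⟨2 | 1 1⟩, ⟨2 | 1 1⟩, ⟨2 | 1 1 1⟩, ⟨2 | 1 1 1 2⟩, ⟨2 | 1 1 2⟩, ⟨2 | 1 1 2 2⟩, ⟨2 | 1 2 2⟩, ⟨3 | 0⟩, ⟨3 | 1⟩, ⟨3 | 2⟩, ⟨4 | 0⟩, ⟨4 | 1⟩, ⟨4 | 1 1⟩, ⟨4 | 1 2⟩]


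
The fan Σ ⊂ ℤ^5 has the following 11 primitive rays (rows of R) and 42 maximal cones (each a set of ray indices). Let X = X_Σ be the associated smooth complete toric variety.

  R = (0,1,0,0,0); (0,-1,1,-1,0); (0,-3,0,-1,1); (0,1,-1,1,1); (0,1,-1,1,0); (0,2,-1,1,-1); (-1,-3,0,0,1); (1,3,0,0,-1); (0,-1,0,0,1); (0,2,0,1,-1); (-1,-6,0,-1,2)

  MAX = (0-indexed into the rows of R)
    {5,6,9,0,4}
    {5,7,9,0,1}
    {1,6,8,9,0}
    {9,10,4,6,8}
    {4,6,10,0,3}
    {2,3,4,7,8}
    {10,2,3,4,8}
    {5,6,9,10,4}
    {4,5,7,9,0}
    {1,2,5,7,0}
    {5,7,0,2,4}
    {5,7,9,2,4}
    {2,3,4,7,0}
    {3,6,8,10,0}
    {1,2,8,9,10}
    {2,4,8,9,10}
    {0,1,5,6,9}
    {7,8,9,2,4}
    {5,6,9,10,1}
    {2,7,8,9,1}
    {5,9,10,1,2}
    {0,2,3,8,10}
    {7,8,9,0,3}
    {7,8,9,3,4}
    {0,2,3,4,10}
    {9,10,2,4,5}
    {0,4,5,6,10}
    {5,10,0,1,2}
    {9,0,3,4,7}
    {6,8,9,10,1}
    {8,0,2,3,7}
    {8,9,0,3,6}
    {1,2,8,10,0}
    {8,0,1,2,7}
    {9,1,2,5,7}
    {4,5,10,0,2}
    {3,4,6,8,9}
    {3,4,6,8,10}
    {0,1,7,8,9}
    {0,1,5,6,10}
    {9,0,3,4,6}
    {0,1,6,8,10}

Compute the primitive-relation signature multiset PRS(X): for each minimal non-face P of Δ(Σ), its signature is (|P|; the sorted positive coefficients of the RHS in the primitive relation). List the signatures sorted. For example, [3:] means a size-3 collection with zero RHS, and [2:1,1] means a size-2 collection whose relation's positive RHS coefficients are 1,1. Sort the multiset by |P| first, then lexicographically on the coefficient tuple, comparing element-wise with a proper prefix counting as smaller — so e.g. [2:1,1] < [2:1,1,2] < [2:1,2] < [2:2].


|primitive collections| = 12. Relations:

  P={1,4}:  v_{1} + v_{4} = 0 ; sig = [2:]
  P={6,7}:  v_{6} + v_{7} = 0 ; sig = [2:]
  P={2,6}:  v_{2} + v_{6} = v_{10} ; sig = [2:1]
  P={5,8}:  v_{5} + v_{8} = v_{4} ; sig = [2:1]
  P={7,10}:  v_{7} + v_{10} = v_{2} ; sig = [2:1]
  P={1,3}:  v_{1} + v_{3} = v_{0} + v_{8} ; sig = [2:1,1]
  P={3,5}:  v_{3} + v_{5} = v_{0} + 2·v_{4} ; sig = [2:1,2]
  P={0,2,9}:  v_{0} + v_{2} + v_{9} = 0 ; sig = [3:]
  P={0,4,8}:  v_{0} + v_{4} + v_{8} = v_{3} ; sig = [3:1]
  P={0,9,10}:  v_{0} + v_{9} + v_{10} = v_{6} ; sig = [3:1]
  P={2,3,9}:  v_{2} + v_{3} + v_{9} = v_{4} + v_{8} ; sig = [3:1,1]
  P={3,9,10}:  v_{3} + v_{9} + v_{10} = v_{4} + v_{6} + v_{8} ; sig = [3:1,1,1]

so the primitive-relation signature multiset is
[[2:], [2:], [2:1], [2:1], [2:1], [2:1,1], [2:1,2], [3:], [3:1], [3:1], [3:1,1], [3:1,1,1]]


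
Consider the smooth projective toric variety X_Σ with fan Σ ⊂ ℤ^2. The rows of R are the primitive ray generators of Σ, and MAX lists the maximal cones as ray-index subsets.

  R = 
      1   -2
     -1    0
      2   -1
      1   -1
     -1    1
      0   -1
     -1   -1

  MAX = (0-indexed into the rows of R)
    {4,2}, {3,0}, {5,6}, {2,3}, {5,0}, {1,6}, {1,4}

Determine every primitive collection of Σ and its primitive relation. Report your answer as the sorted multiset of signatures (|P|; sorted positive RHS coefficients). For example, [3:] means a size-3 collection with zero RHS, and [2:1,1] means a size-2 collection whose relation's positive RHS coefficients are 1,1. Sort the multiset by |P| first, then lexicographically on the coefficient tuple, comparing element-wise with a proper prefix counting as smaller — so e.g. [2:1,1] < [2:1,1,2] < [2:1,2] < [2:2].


Primitive collections (14):

  {3,4}:  v_{3} + v_{4} = 0 — sig = [2:]
  {0,4}:  v_{0} + v_{4} = v_{5} — sig = [2:1]
  {1,2}:  v_{1} + v_{2} = v_{3} — sig = [2:1]
  {1,3}:  v_{1} + v_{3} = v_{5} — sig = [2:1]
  {1,5}:  v_{1} + v_{5} = v_{6} — sig = [2:1]
  {2,6}:  v_{2} + v_{6} = v_{0} — sig = [2:1]
  {3,5}:  v_{3} + v_{5} = v_{0} — sig = [2:1]
  {4,5}:  v_{4} + v_{5} = v_{1} — sig = [2:1]
  {0,1}:  v_{0} + v_{1} = 2·v_{5} — sig = [2:2]
  {2,5}:  v_{2} + v_{5} = 2·v_{3} — sig = [2:2]
  {3,6}:  v_{3} + v_{6} = 2·v_{5} — sig = [2:2]
  {4,6}:  v_{4} + v_{6} = 2·v_{1} — sig = [2:2]
  {0,2}:  v_{0} + v_{2} = 3·v_{3} — sig = [2:3]
  {0,6}:  v_{0} + v_{6} = 3·v_{5} — sig = [2:3]

Sorted signature multiset PRS(X):
[[2:], [2:1], [2:1], [2:1], [2:1], [2:1], [2:1], [2:1], [2:2], [2:2], [2:2], [2:2], [2:3], [2:3]]


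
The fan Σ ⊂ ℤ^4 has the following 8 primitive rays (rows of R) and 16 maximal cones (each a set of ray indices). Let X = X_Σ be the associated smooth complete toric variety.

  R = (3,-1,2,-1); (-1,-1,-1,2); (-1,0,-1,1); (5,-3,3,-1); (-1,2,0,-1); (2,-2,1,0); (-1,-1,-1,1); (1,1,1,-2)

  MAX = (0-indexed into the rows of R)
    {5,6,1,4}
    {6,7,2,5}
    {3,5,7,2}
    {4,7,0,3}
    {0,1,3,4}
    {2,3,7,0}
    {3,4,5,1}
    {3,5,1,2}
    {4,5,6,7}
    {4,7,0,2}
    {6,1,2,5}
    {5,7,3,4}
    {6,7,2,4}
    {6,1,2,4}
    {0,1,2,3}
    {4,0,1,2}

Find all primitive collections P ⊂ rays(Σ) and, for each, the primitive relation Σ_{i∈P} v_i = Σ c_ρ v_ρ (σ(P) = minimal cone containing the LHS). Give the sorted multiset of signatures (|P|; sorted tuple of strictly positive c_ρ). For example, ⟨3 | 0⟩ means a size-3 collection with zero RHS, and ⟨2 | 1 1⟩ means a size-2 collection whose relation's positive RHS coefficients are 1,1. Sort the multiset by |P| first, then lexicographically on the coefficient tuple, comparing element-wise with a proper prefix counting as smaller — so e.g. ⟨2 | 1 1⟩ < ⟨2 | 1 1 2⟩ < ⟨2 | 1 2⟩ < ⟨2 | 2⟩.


|primitive collections| = 6. Relations:

  P={1,7}:  v_{1} + v_{7} = 0 ; sig = ⟨2 | 0⟩
  P={0,5}:  v_{0} + v_{5} = v_{3} ; sig = ⟨2 | 1⟩
  P={0,6}:  v_{0} + v_{6} = v_{5} ; sig = ⟨2 | 1⟩
  P={3,6}:  v_{3} + v_{6} = 2·v_{5} ; sig = ⟨2 | 2⟩
  P={2,4,5}:  v_{2} + v_{4} + v_{5} = 0 ; sig = ⟨3 | 0⟩
  P={2,3,4}:  v_{2} + v_{3} + v_{4} = v_{0} ; sig = ⟨3 | 1⟩

Sorted signature multiset PRS(X):
{ ⟨2 | 0⟩,  ⟨2 | 1⟩ ×2,  ⟨2 | 2⟩,  ⟨3 | 0⟩,  ⟨3 | 1⟩ }


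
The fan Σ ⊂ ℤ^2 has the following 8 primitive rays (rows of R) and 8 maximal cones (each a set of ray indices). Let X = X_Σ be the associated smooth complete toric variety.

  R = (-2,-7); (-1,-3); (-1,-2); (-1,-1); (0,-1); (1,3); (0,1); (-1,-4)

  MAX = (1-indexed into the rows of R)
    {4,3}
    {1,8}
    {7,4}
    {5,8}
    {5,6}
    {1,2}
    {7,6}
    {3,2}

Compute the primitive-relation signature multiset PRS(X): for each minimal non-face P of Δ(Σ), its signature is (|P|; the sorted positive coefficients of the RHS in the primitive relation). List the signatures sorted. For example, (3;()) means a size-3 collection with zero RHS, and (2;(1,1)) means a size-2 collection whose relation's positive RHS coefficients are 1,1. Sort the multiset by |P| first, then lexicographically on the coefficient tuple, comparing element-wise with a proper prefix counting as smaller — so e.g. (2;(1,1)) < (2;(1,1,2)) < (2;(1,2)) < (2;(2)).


20 minimal non-faces of Δ(Σ) (on 8 rays):

  P={2,6}:  v_{2} + v_{6} = 0 — sig = (2;())
  P={5,7}:  v_{5} + v_{7} = 0 — sig = (2;())
  P={1,6}:  v_{1} + v_{6} = v_{8} — sig = (2;(1))
  P={2,5}:  v_{2} + v_{5} = v_{8} — sig = (2;(1))
  P={2,7}:  v_{2} + v_{7} = v_{3} — sig = (2;(1))
  P={2,8}:  v_{2} + v_{8} = v_{1} — sig = (2;(1))
  P={3,5}:  v_{3} + v_{5} = v_{2} — sig = (2;(1))
  P={3,6}:  v_{3} + v_{6} = v_{7} — sig = (2;(1))
  P={3,7}:  v_{3} + v_{7} = v_{4} — sig = (2;(1))
  P={4,5}:  v_{4} + v_{5} = v_{3} — sig = (2;(1))
  P={6,8}:  v_{6} + v_{8} = v_{5} — sig = (2;(1))
  P={7,8}:  v_{7} + v_{8} = v_{2} — sig = (2;(1))
  P={4,8}:  v_{4} + v_{8} = v_{2} + v_{3} — sig = (2;(1,1))
  P={1,4}:  v_{1} + v_{4} = 2·v_{2} + v_{3} — sig = (2;(1,2))
  P={1,5}:  v_{1} + v_{5} = 2·v_{8} — sig = (2;(2))
  P={1,7}:  v_{1} + v_{7} = 2·v_{2} — sig = (2;(2))
  P={2,4}:  v_{2} + v_{4} = 2·v_{3} — sig = (2;(2))
  P={3,8}:  v_{3} + v_{8} = 2·v_{2} — sig = (2;(2))
  P={4,6}:  v_{4} + v_{6} = 2·v_{7} — sig = (2;(2))
  P={1,3}:  v_{1} + v_{3} = 3·v_{2} — sig = (2;(3))

Hence PRS(X_Σ) =
[(2;()), (2;()), (2;(1)), (2;(1)), (2;(1)), (2;(1)), (2;(1)), (2;(1)), (2;(1)), (2;(1)), (2;(1)), (2;(1)), (2;(1,1)), (2;(1,2)), (2;(2)), (2;(2)), (2;(2)), (2;(2)), (2;(2)), (2;(3))]


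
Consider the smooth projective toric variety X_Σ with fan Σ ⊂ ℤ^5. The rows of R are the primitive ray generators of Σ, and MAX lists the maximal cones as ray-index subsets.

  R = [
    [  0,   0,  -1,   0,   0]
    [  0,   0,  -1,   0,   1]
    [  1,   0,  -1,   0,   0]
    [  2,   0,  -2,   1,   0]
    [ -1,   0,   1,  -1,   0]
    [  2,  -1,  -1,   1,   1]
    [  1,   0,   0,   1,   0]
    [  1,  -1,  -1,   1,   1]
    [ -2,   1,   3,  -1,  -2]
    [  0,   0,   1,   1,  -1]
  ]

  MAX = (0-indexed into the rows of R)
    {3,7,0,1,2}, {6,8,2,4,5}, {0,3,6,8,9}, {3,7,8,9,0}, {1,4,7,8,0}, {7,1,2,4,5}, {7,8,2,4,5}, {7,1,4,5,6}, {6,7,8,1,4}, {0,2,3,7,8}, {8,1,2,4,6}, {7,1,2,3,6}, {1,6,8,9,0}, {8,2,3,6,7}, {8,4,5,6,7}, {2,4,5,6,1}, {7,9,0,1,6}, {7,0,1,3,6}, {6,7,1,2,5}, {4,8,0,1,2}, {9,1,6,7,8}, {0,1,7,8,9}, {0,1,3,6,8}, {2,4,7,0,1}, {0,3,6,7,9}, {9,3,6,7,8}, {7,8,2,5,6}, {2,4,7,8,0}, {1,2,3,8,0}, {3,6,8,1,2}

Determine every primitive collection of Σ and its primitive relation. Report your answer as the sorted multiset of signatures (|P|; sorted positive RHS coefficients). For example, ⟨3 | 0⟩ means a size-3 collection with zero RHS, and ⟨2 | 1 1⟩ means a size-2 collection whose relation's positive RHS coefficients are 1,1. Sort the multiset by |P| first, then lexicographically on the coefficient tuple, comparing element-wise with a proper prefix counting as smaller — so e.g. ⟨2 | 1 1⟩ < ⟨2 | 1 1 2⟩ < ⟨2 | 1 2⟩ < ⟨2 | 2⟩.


Minimal non-faces — 14 found among 10 rays, 30 max cones:

  P = {3,4}:  v_{3} + v_{4} = v_{2}  ⟹  sig = ⟨2 | 1⟩
  P = {0,5}:  v_{0} + v_{5} = v_{2} + v_{7}  ⟹  sig = ⟨2 | 1 1⟩
  P = {4,9}:  v_{4} + v_{9} = v_{7} + v_{8}  ⟹  sig = ⟨2 | 1 1⟩
  P = {2,9}:  v_{2} + v_{9} = v_{3} + v_{7} + v_{8}  ⟹  sig = ⟨2 | 1 1 1⟩
  P = {5,9}:  v_{5} + v_{9} = v_{2} + v_{6} + 2·v_{7} + v_{8}  ⟹  sig = ⟨2 | 1 1 1 2⟩
  P = {3,5}:  v_{3} + v_{5} = 2·v_{2} + v_{6} + v_{7}  ⟹  sig = ⟨2 | 1 1 2⟩
  P = {0,4,6}:  v_{0} + v_{4} + v_{6} = 0  ⟹  sig = ⟨3 | 0⟩
  P = {0,2,6}:  v_{0} + v_{2} + v_{6} = v_{3}  ⟹  sig = ⟨3 | 1⟩
  P = {1,5,8}:  v_{1} + v_{5} + v_{8} = v_{4} + v_{6}  ⟹  sig = ⟨3 | 1 1⟩
  P = {1,3,9}:  v_{1} + v_{3} + v_{9} = 2·v_{0} + 2·v_{6}  ⟹  sig = ⟨3 | 2 2⟩
  P = {1,2,7,8}:  v_{1} + v_{2} + v_{7} + v_{8} = 0  ⟹  sig = ⟨4 | 0⟩
  P = {0,6,7,8}:  v_{0} + v_{6} + v_{7} + v_{8} = v_{9}  ⟹  sig = ⟨4 | 1⟩
  P = {2,4,6,7}:  v_{2} + v_{4} + v_{6} + v_{7} = v_{5}  ⟹  sig = ⟨4 | 1⟩
  P = {1,3,7,8}:  v_{1} + v_{3} + v_{7} + v_{8} = v_{0} + v_{6}  ⟹  sig = ⟨4 | 1 1⟩

Sorted signature multiset PRS(X):
[⟨2 | 1⟩, ⟨2 | 1 1⟩, ⟨2 | 1 1⟩, ⟨2 | 1 1 1⟩, ⟨2 | 1 1 1 2⟩, ⟨2 | 1 1 2⟩, ⟨3 | 0⟩, ⟨3 | 1⟩, ⟨3 | 1 1⟩, ⟨3 | 2 2⟩, ⟨4 | 0⟩, ⟨4 | 1⟩, ⟨4 | 1⟩, ⟨4 | 1 1⟩]


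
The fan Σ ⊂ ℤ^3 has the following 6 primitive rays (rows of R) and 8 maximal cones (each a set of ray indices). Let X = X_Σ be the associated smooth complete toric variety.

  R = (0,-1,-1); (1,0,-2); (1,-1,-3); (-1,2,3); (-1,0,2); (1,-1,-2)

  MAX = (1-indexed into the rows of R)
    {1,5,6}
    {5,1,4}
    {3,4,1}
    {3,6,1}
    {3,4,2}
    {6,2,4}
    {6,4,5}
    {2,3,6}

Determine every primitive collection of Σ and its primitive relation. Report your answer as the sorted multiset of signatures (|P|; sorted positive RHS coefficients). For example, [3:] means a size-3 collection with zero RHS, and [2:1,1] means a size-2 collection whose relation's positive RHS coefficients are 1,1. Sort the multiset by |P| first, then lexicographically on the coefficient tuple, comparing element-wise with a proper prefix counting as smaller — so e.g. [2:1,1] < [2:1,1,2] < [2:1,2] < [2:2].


|primitive collections| = 5. Relations:

  • {2,5}:  v_{2} + v_{5} = 0  so sig = [2:]
  • {1,2}:  v_{1} + v_{2} = v_{3}  so sig = [2:1]
  • {3,5}:  v_{3} + v_{5} = v_{1}  so sig = [2:1]
  • {1,4,6}:  v_{1} + v_{4} + v_{6} = 0  so sig = [3:]
  • {3,4,6}:  v_{3} + v_{4} + v_{6} = v_{2}  so sig = [3:1]

Signatures (|P|; sorted positive RHS coefficients), sorted:
[[2:], [2:1], [2:1], [3:], [3:1]]


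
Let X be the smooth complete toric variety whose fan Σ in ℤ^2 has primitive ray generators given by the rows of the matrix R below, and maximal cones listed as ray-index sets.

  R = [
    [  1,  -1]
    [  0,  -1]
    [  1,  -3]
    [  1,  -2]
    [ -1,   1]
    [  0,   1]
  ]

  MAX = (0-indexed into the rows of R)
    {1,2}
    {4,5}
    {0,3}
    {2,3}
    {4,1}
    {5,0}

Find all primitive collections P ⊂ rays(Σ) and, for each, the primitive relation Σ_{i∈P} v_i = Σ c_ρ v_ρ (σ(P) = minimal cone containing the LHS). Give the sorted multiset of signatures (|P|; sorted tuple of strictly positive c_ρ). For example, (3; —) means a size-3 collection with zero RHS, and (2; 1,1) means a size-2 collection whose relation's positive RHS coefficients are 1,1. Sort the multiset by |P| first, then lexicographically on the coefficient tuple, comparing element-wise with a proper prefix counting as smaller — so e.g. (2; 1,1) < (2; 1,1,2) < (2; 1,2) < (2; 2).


9 collections generate NE(X_Σ); each relation:

  {0,4}:  v_{0} + v_{4} = 0  →  sig = (2; —)
  {1,5}:  v_{1} + v_{5} = 0  →  sig = (2; —)
  {0,1}:  v_{0} + v_{1} = v_{3}  →  sig = (2; 1)
  {1,3}:  v_{1} + v_{3} = v_{2}  →  sig = (2; 1)
  {2,5}:  v_{2} + v_{5} = v_{3}  →  sig = (2; 1)
  {3,4}:  v_{3} + v_{4} = v_{1}  →  sig = (2; 1)
  {3,5}:  v_{3} + v_{5} = v_{0}  →  sig = (2; 1)
  {0,2}:  v_{0} + v_{2} = 2·v_{3}  →  sig = (2; 2)
  {2,4}:  v_{2} + v_{4} = 2·v_{1}  →  sig = (2; 2)

Sorted signature multiset PRS(X):
[(2; —), (2; —), (2; 1), (2; 1), (2; 1), (2; 1), (2; 1), (2; 2), (2; 2)]


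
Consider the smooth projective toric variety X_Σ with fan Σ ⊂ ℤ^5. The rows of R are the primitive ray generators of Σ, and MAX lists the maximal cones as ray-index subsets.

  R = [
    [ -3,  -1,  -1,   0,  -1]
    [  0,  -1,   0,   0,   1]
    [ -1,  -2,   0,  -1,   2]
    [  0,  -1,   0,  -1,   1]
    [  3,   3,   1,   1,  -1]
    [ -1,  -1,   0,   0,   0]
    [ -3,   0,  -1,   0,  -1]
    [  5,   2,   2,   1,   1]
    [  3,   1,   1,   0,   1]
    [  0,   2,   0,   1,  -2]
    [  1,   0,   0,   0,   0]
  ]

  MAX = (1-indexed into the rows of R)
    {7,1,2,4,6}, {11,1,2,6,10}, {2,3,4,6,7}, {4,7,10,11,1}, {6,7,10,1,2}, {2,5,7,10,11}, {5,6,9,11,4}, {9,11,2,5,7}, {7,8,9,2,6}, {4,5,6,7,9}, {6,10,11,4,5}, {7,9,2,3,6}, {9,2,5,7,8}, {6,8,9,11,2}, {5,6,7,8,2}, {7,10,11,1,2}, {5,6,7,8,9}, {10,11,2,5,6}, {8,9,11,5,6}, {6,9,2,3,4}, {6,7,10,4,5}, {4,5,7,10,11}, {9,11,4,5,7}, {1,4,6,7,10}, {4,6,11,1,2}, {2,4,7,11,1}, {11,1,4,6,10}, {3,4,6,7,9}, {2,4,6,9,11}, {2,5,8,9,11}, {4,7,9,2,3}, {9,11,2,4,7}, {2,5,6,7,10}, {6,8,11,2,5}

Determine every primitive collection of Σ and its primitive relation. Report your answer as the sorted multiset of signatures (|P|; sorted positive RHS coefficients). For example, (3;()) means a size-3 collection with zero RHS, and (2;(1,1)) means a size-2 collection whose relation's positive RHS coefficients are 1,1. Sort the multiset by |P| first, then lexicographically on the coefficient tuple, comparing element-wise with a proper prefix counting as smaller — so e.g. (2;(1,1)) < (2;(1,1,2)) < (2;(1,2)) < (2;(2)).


Σ has 17 primitive collections:

  {1,9}:  v_{1} + v_{9} = 0  →  sig = (2;())
  {1,5}:  v_{1} + v_{5} = v_{10}  →  sig = (2;(1))
  {9,10}:  v_{9} + v_{10} = v_{5}  →  sig = (2;(1))
  {3,11}:  v_{3} + v_{11} = v_{2} + v_{4}  →  sig = (2;(1,1))
  {1,8}:  v_{1} + v_{8} = v_{2} + v_{5} + v_{6}  →  sig = (2;(1,1,1))
  {3,10}:  v_{3} + v_{10} = v_{6} + v_{7} + v_{9}  →  sig = (2;(1,1,1))
  {1,3}:  v_{1} + v_{3} = v_{2} + v_{4} + v_{6} + v_{7}  →  sig = (2;(1,1,1,1))
  {3,5}:  v_{3} + v_{5} = v_{6} + v_{7} + 2·v_{9}  →  sig = (2;(1,1,2))
  {8,10}:  v_{8} + v_{10} = v_{2} + 2·v_{5} + v_{6}  →  sig = (2;(1,1,2))
  {3,8}:  v_{3} + v_{8} = v_{2} + 2·v_{6} + v_{7} + 3·v_{9}  →  sig = (2;(1,1,2,3))
  {4,8}:  v_{4} + v_{8} = v_{6} + 2·v_{9}  →  sig = (2;(1,2))
  {2,4,10}:  v_{2} + v_{4} + v_{10} = 0  →  sig = (3;())
  {2,4,5}:  v_{2} + v_{4} + v_{5} = v_{9}  →  sig = (3;(1))
  {6,7,11}:  v_{6} + v_{7} + v_{11} = v_{1}  →  sig = (3;(1))
  {7,8,11}:  v_{7} + v_{8} + v_{11} = v_{2} + v_{5}  →  sig = (3;(1,1))
  {2,5,6,9}:  v_{2} + v_{5} + v_{6} + v_{9} = v_{8}  →  sig = (4;(1))
  {2,4,6,7,9}:  v_{2} + v_{4} + v_{6} + v_{7} + v_{9} = v_{3}  →  sig = (5;(1))

Hence PRS(X_Σ) =
    (2;())
    (2;(1))
    (2;(1))
    (2;(1,1))
    (2;(1,1,1))
    (2;(1,1,1))
    (2;(1,1,1,1))
    (2;(1,1,2))
    (2;(1,1,2))
    (2;(1,1,2,3))
    (2;(1,2))
    (3;())
    (3;(1))
    (3;(1))
    (3;(1,1))
    (4;(1))
    (5;(1))


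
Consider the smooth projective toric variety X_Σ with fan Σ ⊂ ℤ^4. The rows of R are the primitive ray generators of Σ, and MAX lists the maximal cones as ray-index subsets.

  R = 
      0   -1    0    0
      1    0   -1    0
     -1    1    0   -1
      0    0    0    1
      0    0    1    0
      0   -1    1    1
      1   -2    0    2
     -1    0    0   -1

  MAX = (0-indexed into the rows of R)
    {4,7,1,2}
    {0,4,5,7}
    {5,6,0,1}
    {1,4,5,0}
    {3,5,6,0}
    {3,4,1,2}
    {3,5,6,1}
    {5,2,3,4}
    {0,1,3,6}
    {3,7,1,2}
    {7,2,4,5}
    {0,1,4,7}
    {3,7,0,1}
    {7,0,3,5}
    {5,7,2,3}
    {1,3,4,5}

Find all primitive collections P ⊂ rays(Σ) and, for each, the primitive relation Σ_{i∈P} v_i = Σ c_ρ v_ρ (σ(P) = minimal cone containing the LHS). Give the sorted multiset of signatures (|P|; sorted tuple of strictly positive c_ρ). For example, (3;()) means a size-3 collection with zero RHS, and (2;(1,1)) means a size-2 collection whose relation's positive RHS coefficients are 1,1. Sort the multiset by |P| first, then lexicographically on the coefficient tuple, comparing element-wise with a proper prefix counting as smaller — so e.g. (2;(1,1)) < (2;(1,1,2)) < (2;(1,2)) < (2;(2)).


The 9 primitive collections of Σ (r=8, n=4):

  {0,2}:  v_{0} + v_{2} = v_{7}  so sig = (2;(1))
  {2,6}:  v_{2} + v_{6} = v_{0} + v_{3}  so sig = (2;(1,1))
  {4,6}:  v_{4} + v_{6} = v_{1} + 2·v_{5}  so sig = (2;(1,2))
  {6,7}:  v_{6} + v_{7} = 2·v_{0} + v_{3}  so sig = (2;(1,2))
  {1,2,5}:  v_{1} + v_{2} + v_{5} = 0  so sig = (3;())
  {0,3,4}:  v_{0} + v_{3} + v_{4} = v_{5}  so sig = (3;(1))
  {1,5,7}:  v_{1} + v_{5} + v_{7} = v_{0}  so sig = (3;(1))
  {3,4,7}:  v_{3} + v_{4} + v_{7} = v_{2} + v_{5}  so sig = (3;(1,1))
  {0,1,3,5}:  v_{0} + v_{1} + v_{3} + v_{5} = v_{6}  so sig = (4;(1))

Signatures (|P|; sorted positive RHS coefficients), sorted:
{ (2;(1)),  (2;(1,1)),  (2;(1,2)) ×2,  (3;()),  (3;(1)) ×2,  (3;(1,1)),  (4;(1)) }


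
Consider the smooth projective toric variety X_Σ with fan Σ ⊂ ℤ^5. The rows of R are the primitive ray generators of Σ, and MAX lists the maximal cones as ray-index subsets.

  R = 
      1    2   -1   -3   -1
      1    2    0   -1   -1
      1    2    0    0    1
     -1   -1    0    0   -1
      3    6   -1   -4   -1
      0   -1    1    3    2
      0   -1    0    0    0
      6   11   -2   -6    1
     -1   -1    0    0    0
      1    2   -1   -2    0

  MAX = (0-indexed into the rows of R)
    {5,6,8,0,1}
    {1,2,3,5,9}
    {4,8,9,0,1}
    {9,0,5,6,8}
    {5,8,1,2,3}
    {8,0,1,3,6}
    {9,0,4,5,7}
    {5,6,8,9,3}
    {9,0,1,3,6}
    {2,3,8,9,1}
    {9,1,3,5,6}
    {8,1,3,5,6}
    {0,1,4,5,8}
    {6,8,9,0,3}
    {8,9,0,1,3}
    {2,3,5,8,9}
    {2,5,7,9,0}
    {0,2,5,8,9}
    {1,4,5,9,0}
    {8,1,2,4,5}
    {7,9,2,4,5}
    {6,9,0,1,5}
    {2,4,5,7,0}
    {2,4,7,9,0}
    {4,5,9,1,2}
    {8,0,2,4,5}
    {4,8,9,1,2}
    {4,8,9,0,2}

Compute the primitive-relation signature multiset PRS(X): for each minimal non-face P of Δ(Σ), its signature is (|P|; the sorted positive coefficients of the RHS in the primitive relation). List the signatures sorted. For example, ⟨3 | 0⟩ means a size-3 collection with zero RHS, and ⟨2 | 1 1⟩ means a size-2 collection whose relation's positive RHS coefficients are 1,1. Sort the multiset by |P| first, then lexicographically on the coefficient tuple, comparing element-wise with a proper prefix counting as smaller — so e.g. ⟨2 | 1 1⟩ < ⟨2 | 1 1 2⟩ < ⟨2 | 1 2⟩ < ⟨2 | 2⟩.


Primitive collections (14):

  • {2,6}:  v_{2} + v_{6} = v_{0} + v_{5} — sig = ⟨2 | 1 1⟩
  • {3,7}:  v_{3} + v_{7} = v_{2} + v_{4} + v_{9} — sig = ⟨2 | 1 1 1⟩
  • {1,7}:  v_{1} + v_{7} = 2·v_{4} + v_{5} + v_{9} — sig = ⟨2 | 1 1 2⟩
  • {3,4}:  v_{3} + v_{4} = 2·v_{1} + v_{8} + v_{9} — sig = ⟨2 | 1 1 2⟩
  • {4,6}:  v_{4} + v_{6} = 2·v_{0} + v_{1} + v_{5} — sig = ⟨2 | 1 1 2⟩
  • {6,7}:  v_{6} + v_{7} = 2·v_{0} + v_{4} + 2·v_{5} + v_{9} — sig = ⟨2 | 1 1 2 2⟩
  • {7,8}:  v_{7} + v_{8} = 2·v_{0} + 3·v_{2} — sig = ⟨2 | 2 3⟩
  • {0,3,5}:  v_{0} + v_{3} + v_{5} = 0 — sig = ⟨3 | 0⟩
  • {0,1,2}:  v_{0} + v_{1} + v_{2} = v_{4} — sig = ⟨3 | 1⟩
  • {0,2,3}:  v_{0} + v_{2} + v_{3} = v_{1} + v_{8} + v_{9} — sig = ⟨3 | 1 1 1⟩
  • {1,5,8,9}:  v_{1} + v_{5} + v_{8} + v_{9} = v_{2} — sig = ⟨4 | 1⟩
  • {1,6,8,9}:  v_{1} + v_{6} + v_{8} + v_{9} = v_{0} — sig = ⟨4 | 1⟩
  • {4,5,8,9}:  v_{4} + v_{5} + v_{8} + v_{9} = v_{0} + 2·v_{2} — sig = ⟨4 | 1 2⟩
  • {0,2,4,5,9}:  v_{0} + v_{2} + v_{4} + v_{5} + v_{9} = v_{7} — sig = ⟨5 | 1⟩

Hence PRS(X_Σ) =
{ ⟨2 | 1 1⟩,  ⟨2 | 1 1 1⟩,  ⟨2 | 1 1 2⟩ ×3,  ⟨2 | 1 1 2 2⟩,  ⟨2 | 2 3⟩,  ⟨3 | 0⟩,  ⟨3 | 1⟩,  ⟨3 | 1 1 1⟩,  ⟨4 | 1⟩ ×2,  ⟨4 | 1 2⟩,  ⟨5 | 1⟩ }


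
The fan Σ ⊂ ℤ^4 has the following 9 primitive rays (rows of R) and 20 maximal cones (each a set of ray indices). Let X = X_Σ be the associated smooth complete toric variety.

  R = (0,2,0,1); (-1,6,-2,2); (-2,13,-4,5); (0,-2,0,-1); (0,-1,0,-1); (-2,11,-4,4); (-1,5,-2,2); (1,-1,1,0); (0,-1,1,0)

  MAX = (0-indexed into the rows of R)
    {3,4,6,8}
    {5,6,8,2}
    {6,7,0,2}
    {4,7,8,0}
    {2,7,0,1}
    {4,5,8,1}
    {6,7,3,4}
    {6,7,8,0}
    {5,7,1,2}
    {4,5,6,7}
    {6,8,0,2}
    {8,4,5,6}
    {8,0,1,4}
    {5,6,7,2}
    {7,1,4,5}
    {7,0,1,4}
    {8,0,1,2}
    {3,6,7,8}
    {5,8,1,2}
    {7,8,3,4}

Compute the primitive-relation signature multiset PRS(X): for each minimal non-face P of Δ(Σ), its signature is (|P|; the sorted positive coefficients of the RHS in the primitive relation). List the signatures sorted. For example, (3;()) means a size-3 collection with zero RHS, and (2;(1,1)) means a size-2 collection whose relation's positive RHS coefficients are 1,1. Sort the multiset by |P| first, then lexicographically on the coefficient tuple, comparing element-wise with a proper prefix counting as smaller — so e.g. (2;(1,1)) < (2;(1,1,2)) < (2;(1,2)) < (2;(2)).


The 12 primitive collections of Σ (r=9, n=4):

  {0,3}:  v_{0} + v_{3} = 0 — sig = (2;())
  {0,5}:  v_{0} + v_{5} = v_{2} — sig = (2;(1))
  {1,6}:  v_{1} + v_{6} = v_{5} — sig = (2;(1))
  {2,3}:  v_{2} + v_{3} = v_{5} — sig = (2;(1))
  {1,3}:  v_{1} + v_{3} = v_{4} + v_{6} — sig = (2;(1,1))
  {3,5}:  v_{3} + v_{5} = v_{4} + 2·v_{6} — sig = (2;(1,2))
  {2,4}:  v_{2} + v_{4} = 2·v_{1} — sig = (2;(2))
  {0,4,6}:  v_{0} + v_{4} + v_{6} = v_{1} — sig = (3;(1))
  {5,7,8}:  v_{5} + v_{7} + v_{8} = 2·v_{0} + v_{6} — sig = (3;(1,2))
  {2,7,8}:  v_{2} + v_{7} + v_{8} = 3·v_{0} + v_{6} — sig = (3;(1,3))
  {1,7,8}:  v_{1} + v_{7} + v_{8} = 2·v_{0} — sig = (3;(2))
  {4,6,7,8}:  v_{4} + v_{6} + v_{7} + v_{8} = v_{0} — sig = (4;(1))

Sorted signature multiset PRS(X):
    |P|=2: 7 collections, coeffs (), (1), (1), (1), (1,1), (1,2), (2)
    |P|=3: 4 collections, coeffs (1), (1,2), (1,3), (2)
    |P|=4: 1 collection, coeffs (1)


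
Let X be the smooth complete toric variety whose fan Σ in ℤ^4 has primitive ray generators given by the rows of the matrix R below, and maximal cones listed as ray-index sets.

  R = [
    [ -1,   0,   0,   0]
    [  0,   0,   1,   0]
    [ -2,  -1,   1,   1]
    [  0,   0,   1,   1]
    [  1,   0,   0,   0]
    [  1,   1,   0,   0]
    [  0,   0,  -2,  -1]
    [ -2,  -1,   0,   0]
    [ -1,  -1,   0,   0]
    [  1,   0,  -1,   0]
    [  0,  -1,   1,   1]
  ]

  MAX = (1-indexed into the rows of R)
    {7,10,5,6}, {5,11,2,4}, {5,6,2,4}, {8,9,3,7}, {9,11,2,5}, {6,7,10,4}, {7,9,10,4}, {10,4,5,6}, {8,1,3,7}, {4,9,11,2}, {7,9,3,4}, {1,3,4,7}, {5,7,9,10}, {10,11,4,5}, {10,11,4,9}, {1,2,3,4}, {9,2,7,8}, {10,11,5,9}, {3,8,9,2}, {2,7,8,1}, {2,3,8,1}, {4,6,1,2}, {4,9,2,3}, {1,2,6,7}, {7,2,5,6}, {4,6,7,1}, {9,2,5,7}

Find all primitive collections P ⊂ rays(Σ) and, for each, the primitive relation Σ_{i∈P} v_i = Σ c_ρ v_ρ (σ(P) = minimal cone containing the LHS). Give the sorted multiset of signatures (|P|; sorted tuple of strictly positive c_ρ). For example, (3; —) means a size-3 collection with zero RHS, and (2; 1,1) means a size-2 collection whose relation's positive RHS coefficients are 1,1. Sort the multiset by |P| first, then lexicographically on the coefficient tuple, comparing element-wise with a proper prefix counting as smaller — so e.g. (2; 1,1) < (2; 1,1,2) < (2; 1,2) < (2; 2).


21 minimal non-faces of Δ(Σ) (on 11 rays):

  P={1,5}:  v_{1} + v_{5} = 0  →  sig = (2; —)
  P={6,9}:  v_{6} + v_{9} = 0  →  sig = (2; —)
  P={1,9}:  v_{1} + v_{9} = v_{8}  →  sig = (2; 1)
  P={2,10}:  v_{2} + v_{10} = v_{5}  →  sig = (2; 1)
  P={4,8}:  v_{4} + v_{8} = v_{3}  →  sig = (2; 1)
  P={5,8}:  v_{5} + v_{8} = v_{9}  →  sig = (2; 1)
  P={6,8}:  v_{6} + v_{8} = v_{1}  →  sig = (2; 1)
  P={1,10}:  v_{1} + v_{10} = v_{4} + v_{7}  →  sig = (2; 1,1)
  P={1,11}:  v_{1} + v_{11} = v_{4} + v_{9}  →  sig = (2; 1,1)
  P={3,5}:  v_{3} + v_{5} = v_{4} + v_{9}  →  sig = (2; 1,1)
  P={3,6}:  v_{3} + v_{6} = v_{1} + v_{4}  →  sig = (2; 1,1)
  P={6,11}:  v_{6} + v_{11} = v_{4} + v_{5}  →  sig = (2; 1,1)
  P={7,11}:  v_{7} + v_{11} = v_{9} + v_{10}  →  sig = (2; 1,1)
  P={8,10}:  v_{8} + v_{10} = v_{4} + v_{7} + v_{9}  →  sig = (2; 1,1,1)
  P={3,10}:  v_{3} + v_{10} = 2·v_{4} + v_{7} + v_{9}  →  sig = (2; 1,1,2)
  P={8,11}:  v_{8} + v_{11} = v_{4} + 2·v_{9}  →  sig = (2; 1,2)
  P={3,11}:  v_{3} + v_{11} = 2·v_{4} + 2·v_{9}  →  sig = (2; 2,2)
  P={2,4,7}:  v_{2} + v_{4} + v_{7} = 0  →  sig = (3; —)
  P={2,3,7}:  v_{2} + v_{3} + v_{7} = v_{8}  →  sig = (3; 1)
  P={4,5,7}:  v_{4} + v_{5} + v_{7} = v_{10}  →  sig = (3; 1)
  P={4,5,9}:  v_{4} + v_{5} + v_{9} = v_{11}  →  sig = (3; 1)

so the primitive-relation signature multiset is
{ (2; —) ×2,  (2; 1) ×5,  (2; 1,1) ×6,  (2; 1,1,1),  (2; 1,1,2),  (2; 1,2),  (2; 2,2),  (3; —),  (3; 1) ×3 }
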